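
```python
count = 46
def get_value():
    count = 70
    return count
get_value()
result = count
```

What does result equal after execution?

Step 1: count = 46 globally.
Step 2: get_value() creates a LOCAL count = 70 (no global keyword!).
Step 3: The global count is unchanged. result = 46

The answer is 46.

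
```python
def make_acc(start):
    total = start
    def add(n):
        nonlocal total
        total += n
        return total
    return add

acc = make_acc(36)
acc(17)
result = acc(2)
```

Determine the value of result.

Step 1: make_acc(36) creates closure with total = 36.
Step 2: First acc(17): total = 36 + 17 = 53.
Step 3: Second acc(2): total = 53 + 2 = 55. result = 55

The answer is 55.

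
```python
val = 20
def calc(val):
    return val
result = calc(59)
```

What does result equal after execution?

Step 1: Global val = 20.
Step 2: calc(59) takes parameter val = 59, which shadows the global.
Step 3: result = 59

The answer is 59.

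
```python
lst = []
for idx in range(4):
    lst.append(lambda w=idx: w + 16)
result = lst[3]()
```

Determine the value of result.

Step 1: Default argument w=idx captures idx's value at definition time.
Step 2: lst[3] was defined when idx = 3, so w defaults to 3.
Step 3: result = 3 + 16 = 19 (default arg fixes the late binding issue)

The answer is 19.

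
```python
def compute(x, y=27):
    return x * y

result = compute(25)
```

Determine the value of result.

Step 1: compute(25) uses default y = 27.
Step 2: Returns 25 * 27 = 675.
Step 3: result = 675

The answer is 675.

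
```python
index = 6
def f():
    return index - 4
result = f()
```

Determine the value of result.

Step 1: index = 6 is defined globally.
Step 2: f() looks up index from global scope = 6, then computes 6 - 4 = 2.
Step 3: result = 2

The answer is 2.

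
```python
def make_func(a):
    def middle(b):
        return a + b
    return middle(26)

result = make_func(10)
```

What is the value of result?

Step 1: make_func(10) passes a = 10.
Step 2: middle(26) has b = 26, reads a = 10 from enclosing.
Step 3: result = 10 + 26 = 36

The answer is 36.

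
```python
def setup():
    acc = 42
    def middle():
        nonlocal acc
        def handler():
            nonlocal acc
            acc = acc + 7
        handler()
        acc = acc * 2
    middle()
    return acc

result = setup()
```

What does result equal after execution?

Step 1: acc = 42.
Step 2: handler() adds 7: acc = 42 + 7 = 49.
Step 3: middle() doubles: acc = 49 * 2 = 98.
Step 4: result = 98

The answer is 98.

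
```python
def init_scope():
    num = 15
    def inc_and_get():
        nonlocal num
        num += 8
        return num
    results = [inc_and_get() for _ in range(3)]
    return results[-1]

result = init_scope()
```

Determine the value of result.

Step 1: num = 15.
Step 2: Three calls to inc_and_get(), each adding 8.
Step 3: Last value = 15 + 8 * 3 = 39

The answer is 39.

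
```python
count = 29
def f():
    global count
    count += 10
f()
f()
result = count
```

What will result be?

Step 1: count = 29.
Step 2: First f(): count = 29 + 10 = 39.
Step 3: Second f(): count = 39 + 10 = 49. result = 49

The answer is 49.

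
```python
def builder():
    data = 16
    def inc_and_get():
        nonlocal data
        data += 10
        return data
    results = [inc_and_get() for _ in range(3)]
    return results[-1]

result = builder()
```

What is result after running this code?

Step 1: data = 16.
Step 2: Three calls to inc_and_get(), each adding 10.
Step 3: Last value = 16 + 10 * 3 = 46

The answer is 46.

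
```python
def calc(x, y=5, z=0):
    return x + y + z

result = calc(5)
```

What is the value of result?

Step 1: calc(5) uses defaults y = 5, z = 0.
Step 2: Returns 5 + 5 + 0 = 10.
Step 3: result = 10

The answer is 10.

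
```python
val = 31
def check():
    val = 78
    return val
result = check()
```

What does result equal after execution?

Step 1: Global val = 31.
Step 2: check() creates local val = 78, shadowing the global.
Step 3: Returns local val = 78. result = 78

The answer is 78.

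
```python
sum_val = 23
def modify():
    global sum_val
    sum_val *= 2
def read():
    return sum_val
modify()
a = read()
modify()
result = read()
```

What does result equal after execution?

Step 1: sum_val = 23.
Step 2: First modify(): sum_val = 23 * 2 = 46.
Step 3: Second modify(): sum_val = 46 * 2 = 92.
Step 4: read() returns 92

The answer is 92.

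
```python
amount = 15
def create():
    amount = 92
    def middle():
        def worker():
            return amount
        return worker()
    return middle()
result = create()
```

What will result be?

Step 1: create() defines amount = 92. middle() and worker() have no local amount.
Step 2: worker() checks local (none), enclosing middle() (none), enclosing create() and finds amount = 92.
Step 3: result = 92

The answer is 92.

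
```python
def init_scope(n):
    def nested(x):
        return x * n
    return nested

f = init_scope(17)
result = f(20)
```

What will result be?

Step 1: init_scope(17) creates a closure capturing n = 17.
Step 2: f(20) computes 20 * 17 = 340.
Step 3: result = 340

The answer is 340.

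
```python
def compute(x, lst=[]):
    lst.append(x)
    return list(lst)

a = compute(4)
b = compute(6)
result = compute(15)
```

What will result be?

Step 1: Default list is shared. list() creates copies for return values.
Step 2: Internal list grows: [4] -> [4, 6] -> [4, 6, 15].
Step 3: result = [4, 6, 15]

The answer is [4, 6, 15].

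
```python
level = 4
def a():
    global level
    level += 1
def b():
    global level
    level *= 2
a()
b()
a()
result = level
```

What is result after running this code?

Step 1: level = 4.
Step 2: a(): level = 4 + 1 = 5.
Step 3: b(): level = 5 * 2 = 10.
Step 4: a(): level = 10 + 1 = 11

The answer is 11.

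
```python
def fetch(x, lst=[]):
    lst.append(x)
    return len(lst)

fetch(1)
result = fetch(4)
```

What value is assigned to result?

Step 1: Mutable default list persists between calls.
Step 2: First call: lst = [1], len = 1. Second call: lst = [1, 4], len = 2.
Step 3: result = 2

The answer is 2.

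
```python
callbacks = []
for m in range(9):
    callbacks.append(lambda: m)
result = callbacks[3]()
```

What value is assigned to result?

Step 1: The loop creates 9 lambdas, all referencing the same variable m.
Step 2: After the loop, m = 8 (final value).
Step 3: callbacks[3]() looks up m at call time and finds 8. This is the late binding gotcha. result = 8

The answer is 8.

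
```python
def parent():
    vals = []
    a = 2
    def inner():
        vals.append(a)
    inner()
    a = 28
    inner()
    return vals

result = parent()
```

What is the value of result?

Step 1: a = 2. inner() appends current a to vals.
Step 2: First inner(): appends 2. Then a = 28.
Step 3: Second inner(): appends 28 (closure sees updated a). result = [2, 28]

The answer is [2, 28].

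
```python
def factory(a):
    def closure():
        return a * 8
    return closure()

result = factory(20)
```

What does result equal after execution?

Step 1: factory(20) binds parameter a = 20.
Step 2: closure() accesses a = 20 from enclosing scope.
Step 3: result = 20 * 8 = 160

The answer is 160.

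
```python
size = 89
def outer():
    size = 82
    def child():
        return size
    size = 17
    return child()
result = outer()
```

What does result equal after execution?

Step 1: outer() sets size = 82, then later size = 17.
Step 2: child() is called after size is reassigned to 17. Closures capture variables by reference, not by value.
Step 3: result = 17

The answer is 17.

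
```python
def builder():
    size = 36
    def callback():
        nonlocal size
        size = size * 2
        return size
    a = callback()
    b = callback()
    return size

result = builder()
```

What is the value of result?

Step 1: size starts at 36.
Step 2: First callback(): size = 36 * 2 = 72.
Step 3: Second callback(): size = 72 * 2 = 144.
Step 4: result = 144

The answer is 144.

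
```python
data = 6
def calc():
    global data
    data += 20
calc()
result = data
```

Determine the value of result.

Step 1: data = 6 globally.
Step 2: calc() modifies global data: data += 20 = 26.
Step 3: result = 26

The answer is 26.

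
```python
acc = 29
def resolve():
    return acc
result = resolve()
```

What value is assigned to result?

Step 1: acc = 29 is defined in the global scope.
Step 2: resolve() looks up acc. No local acc exists, so Python checks the global scope via LEGB rule and finds acc = 29.
Step 3: result = 29

The answer is 29.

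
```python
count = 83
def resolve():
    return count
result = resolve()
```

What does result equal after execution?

Step 1: count = 83 is defined in the global scope.
Step 2: resolve() looks up count. No local count exists, so Python checks the global scope via LEGB rule and finds count = 83.
Step 3: result = 83

The answer is 83.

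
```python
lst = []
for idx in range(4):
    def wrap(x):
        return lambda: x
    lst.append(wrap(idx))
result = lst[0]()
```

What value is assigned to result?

Step 1: wrap(idx) creates a new scope capturing x = idx at call time.
Step 2: lst[0] = wrap(0), so its lambda captures x = 0.
Step 3: result = 0 (closure factory fixes late binding)

The answer is 0.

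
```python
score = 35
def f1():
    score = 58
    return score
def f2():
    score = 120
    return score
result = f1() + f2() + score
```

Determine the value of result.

Step 1: Each function shadows global score with its own local.
Step 2: f1() returns 58, f2() returns 120.
Step 3: Global score = 35 is unchanged. result = 58 + 120 + 35 = 213

The answer is 213.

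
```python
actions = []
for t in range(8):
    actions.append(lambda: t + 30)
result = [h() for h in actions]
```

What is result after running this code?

Step 1: All lambdas capture t by reference. After the loop, t = 7.
Step 2: Each call returns 7 + 30 = 37.
Step 3: result = [37, 37, 37, 37, 37, 37, 37, 37]

The answer is [37, 37, 37, 37, 37, 37, 37, 37].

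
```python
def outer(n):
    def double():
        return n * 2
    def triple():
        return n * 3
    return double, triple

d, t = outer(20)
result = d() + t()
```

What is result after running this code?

Step 1: Both closures capture the same n = 20.
Step 2: d() = 20 * 2 = 40, t() = 20 * 3 = 60.
Step 3: result = 40 + 60 = 100

The answer is 100.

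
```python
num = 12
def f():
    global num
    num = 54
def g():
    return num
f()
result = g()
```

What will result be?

Step 1: num = 12.
Step 2: f() sets global num = 54.
Step 3: g() reads global num = 54. result = 54

The answer is 54.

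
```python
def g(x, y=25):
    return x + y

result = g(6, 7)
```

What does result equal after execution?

Step 1: g(6, 7) overrides default y with 7.
Step 2: Returns 6 + 7 = 13.
Step 3: result = 13

The answer is 13.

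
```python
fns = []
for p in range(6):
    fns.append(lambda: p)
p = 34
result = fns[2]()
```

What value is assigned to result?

Step 1: Lambdas capture the variable p by reference, not by value.
Step 2: After the loop, p is reassigned to 34.
Step 3: fns[2]() looks up the current p = 34. result = 34

The answer is 34.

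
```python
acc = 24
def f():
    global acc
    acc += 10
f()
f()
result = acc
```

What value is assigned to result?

Step 1: acc = 24.
Step 2: First f(): acc = 24 + 10 = 34.
Step 3: Second f(): acc = 34 + 10 = 44. result = 44

The answer is 44.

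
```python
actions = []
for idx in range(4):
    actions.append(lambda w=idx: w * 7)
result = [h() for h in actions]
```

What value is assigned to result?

Step 1: Default arg w=idx captures idx at each iteration.
Step 2: actions[k] has w defaulting to k, returns k * 7.
Step 3: result = [0, 7, 14, 21]

The answer is [0, 7, 14, 21].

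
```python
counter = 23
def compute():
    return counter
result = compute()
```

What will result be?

Step 1: counter = 23 is defined in the global scope.
Step 2: compute() looks up counter. No local counter exists, so Python checks the global scope via LEGB rule and finds counter = 23.
Step 3: result = 23

The answer is 23.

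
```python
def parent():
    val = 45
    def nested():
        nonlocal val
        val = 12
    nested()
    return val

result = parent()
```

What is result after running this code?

Step 1: parent() sets val = 45.
Step 2: nested() uses nonlocal to reassign val = 12.
Step 3: result = 12

The answer is 12.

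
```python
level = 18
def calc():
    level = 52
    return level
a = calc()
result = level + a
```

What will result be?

Step 1: Global level = 18. calc() returns local level = 52.
Step 2: a = 52. Global level still = 18.
Step 3: result = 18 + 52 = 70

The answer is 70.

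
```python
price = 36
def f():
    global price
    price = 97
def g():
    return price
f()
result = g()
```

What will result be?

Step 1: price = 36.
Step 2: f() sets global price = 97.
Step 3: g() reads global price = 97. result = 97

The answer is 97.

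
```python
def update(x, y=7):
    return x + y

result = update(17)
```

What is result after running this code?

Step 1: update(17) uses default y = 7.
Step 2: Returns 17 + 7 = 24.
Step 3: result = 24

The answer is 24.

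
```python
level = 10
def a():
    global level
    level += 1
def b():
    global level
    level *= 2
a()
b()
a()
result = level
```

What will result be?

Step 1: level = 10.
Step 2: a(): level = 10 + 1 = 11.
Step 3: b(): level = 11 * 2 = 22.
Step 4: a(): level = 22 + 1 = 23

The answer is 23.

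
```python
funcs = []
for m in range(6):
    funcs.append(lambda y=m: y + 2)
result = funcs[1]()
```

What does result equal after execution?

Step 1: Default argument y=m captures m's value at definition time.
Step 2: funcs[1] was defined when m = 1, so y defaults to 1.
Step 3: result = 1 + 2 = 3 (default arg fixes the late binding issue)

The answer is 3.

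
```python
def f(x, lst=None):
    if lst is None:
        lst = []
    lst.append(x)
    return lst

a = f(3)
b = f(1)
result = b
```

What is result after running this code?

Step 1: None default with guard creates a NEW list each call.
Step 2: a = [3] (fresh list). b = [1] (another fresh list).
Step 3: result = [1] (this is the fix for mutable default)

The answer is [1].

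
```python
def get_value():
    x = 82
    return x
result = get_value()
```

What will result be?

Step 1: get_value() defines x = 82 in its local scope.
Step 2: return x finds the local variable x = 82.
Step 3: result = 82

The answer is 82.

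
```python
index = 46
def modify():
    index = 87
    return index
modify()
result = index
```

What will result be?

Step 1: index = 46 globally.
Step 2: modify() creates a LOCAL index = 87 (no global keyword!).
Step 3: The global index is unchanged. result = 46

The answer is 46.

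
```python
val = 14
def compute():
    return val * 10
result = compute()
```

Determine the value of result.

Step 1: val = 14 is defined globally.
Step 2: compute() looks up val from global scope = 14, then computes 14 * 10 = 140.
Step 3: result = 140

The answer is 140.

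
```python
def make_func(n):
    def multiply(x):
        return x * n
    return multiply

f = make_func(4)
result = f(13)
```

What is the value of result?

Step 1: make_func(4) returns multiply closure with n = 4.
Step 2: f(13) computes 13 * 4 = 52.
Step 3: result = 52

The answer is 52.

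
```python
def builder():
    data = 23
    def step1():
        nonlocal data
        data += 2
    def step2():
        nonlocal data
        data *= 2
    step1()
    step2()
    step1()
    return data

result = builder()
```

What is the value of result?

Step 1: data = 23.
Step 2: step1(): data = 23 + 2 = 25.
Step 3: step2(): data = 25 * 2 = 50.
Step 4: step1(): data = 50 + 2 = 52. result = 52

The answer is 52.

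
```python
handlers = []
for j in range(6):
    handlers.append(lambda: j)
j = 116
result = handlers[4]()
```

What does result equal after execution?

Step 1: Lambdas capture the variable j by reference, not by value.
Step 2: After the loop, j is reassigned to 116.
Step 3: handlers[4]() looks up the current j = 116. result = 116

The answer is 116.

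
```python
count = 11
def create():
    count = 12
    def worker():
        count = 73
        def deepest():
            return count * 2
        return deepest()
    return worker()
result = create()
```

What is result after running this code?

Step 1: deepest() looks up count through LEGB: not local, finds count = 73 in enclosing worker().
Step 2: Returns 73 * 2 = 146.
Step 3: result = 146

The answer is 146.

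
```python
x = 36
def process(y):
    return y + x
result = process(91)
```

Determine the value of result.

Step 1: x = 36 is defined globally.
Step 2: process(91) uses parameter y = 91 and looks up x from global scope = 36.
Step 3: result = 91 + 36 = 127

The answer is 127.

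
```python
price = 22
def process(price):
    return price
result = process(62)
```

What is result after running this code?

Step 1: Global price = 22.
Step 2: process(62) takes parameter price = 62, which shadows the global.
Step 3: result = 62

The answer is 62.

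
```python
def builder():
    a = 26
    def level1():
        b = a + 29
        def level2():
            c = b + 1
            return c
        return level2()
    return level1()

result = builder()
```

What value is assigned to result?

Step 1: a = 26. b = a + 29 = 55.
Step 2: c = b + 1 = 55 + 1 = 56.
Step 3: result = 56

The answer is 56.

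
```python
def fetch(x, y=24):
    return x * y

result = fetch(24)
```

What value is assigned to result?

Step 1: fetch(24) uses default y = 24.
Step 2: Returns 24 * 24 = 576.
Step 3: result = 576

The answer is 576.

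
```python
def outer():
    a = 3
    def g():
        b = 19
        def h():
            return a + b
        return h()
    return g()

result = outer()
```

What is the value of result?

Step 1: outer() defines a = 3. g() defines b = 19.
Step 2: h() accesses both from enclosing scopes: a = 3, b = 19.
Step 3: result = 3 + 19 = 22

The answer is 22.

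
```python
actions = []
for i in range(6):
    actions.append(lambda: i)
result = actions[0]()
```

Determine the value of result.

Step 1: The loop creates 6 lambdas, all referencing the same variable i.
Step 2: After the loop, i = 5 (final value).
Step 3: actions[0]() looks up i at call time and finds 5. This is the late binding gotcha. result = 5

The answer is 5.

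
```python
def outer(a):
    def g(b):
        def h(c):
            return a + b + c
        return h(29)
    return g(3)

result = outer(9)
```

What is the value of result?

Step 1: a = 9, b = 3, c = 29 across three nested scopes.
Step 2: h() accesses all three via LEGB rule.
Step 3: result = 9 + 3 + 29 = 41

The answer is 41.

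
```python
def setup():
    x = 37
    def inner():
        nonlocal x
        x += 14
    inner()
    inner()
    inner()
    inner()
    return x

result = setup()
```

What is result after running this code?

Step 1: x starts at 37.
Step 2: inner() is called 4 times, each adding 14.
Step 3: x = 37 + 14 * 4 = 93

The answer is 93.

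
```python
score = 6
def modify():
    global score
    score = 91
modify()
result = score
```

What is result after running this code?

Step 1: score = 6 globally.
Step 2: modify() declares global score and sets it to 91.
Step 3: After modify(), global score = 91. result = 91

The answer is 91.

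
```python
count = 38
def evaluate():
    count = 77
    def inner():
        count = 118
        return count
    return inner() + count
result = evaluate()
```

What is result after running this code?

Step 1: evaluate() has local count = 77. inner() has local count = 118.
Step 2: inner() returns its local count = 118.
Step 3: evaluate() returns 118 + its own count (77) = 195

The answer is 195.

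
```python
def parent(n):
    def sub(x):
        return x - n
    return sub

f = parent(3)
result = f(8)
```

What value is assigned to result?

Step 1: parent(3) creates a closure capturing n = 3.
Step 2: f(8) computes 8 - 3 = 5.
Step 3: result = 5

The answer is 5.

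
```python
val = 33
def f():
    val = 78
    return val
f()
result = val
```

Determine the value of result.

Step 1: val = 33 globally.
Step 2: f() creates a LOCAL val = 78 (no global keyword!).
Step 3: The global val is unchanged. result = 33

The answer is 33.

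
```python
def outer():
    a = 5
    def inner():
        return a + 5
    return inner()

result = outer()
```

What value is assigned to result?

Step 1: outer() defines a = 5.
Step 2: inner() reads a = 5 from enclosing scope, returns 5 + 5 = 10.
Step 3: result = 10

The answer is 10.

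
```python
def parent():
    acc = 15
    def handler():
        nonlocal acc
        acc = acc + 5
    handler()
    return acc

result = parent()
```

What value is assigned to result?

Step 1: parent() sets acc = 15.
Step 2: handler() uses nonlocal to modify acc in parent's scope: acc = 15 + 5 = 20.
Step 3: parent() returns the modified acc = 20

The answer is 20.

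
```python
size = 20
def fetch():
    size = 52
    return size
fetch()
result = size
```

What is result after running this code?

Step 1: size = 20 globally.
Step 2: fetch() creates a LOCAL size = 52 (no global keyword!).
Step 3: The global size is unchanged. result = 20

The answer is 20.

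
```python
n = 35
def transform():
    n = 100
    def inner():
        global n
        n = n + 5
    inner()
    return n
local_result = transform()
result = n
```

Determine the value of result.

Step 1: Global n = 35. transform() creates local n = 100.
Step 2: inner() declares global n and adds 5: global n = 35 + 5 = 40.
Step 3: transform() returns its local n = 100 (unaffected by inner).
Step 4: result = global n = 40

The answer is 40.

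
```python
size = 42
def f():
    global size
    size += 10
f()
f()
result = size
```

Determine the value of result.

Step 1: size = 42.
Step 2: First f(): size = 42 + 10 = 52.
Step 3: Second f(): size = 52 + 10 = 62. result = 62

The answer is 62.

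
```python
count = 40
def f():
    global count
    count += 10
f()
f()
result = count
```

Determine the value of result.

Step 1: count = 40.
Step 2: First f(): count = 40 + 10 = 50.
Step 3: Second f(): count = 50 + 10 = 60. result = 60

The answer is 60.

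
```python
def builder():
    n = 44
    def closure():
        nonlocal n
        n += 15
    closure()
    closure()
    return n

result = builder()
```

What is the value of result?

Step 1: n starts at 44.
Step 2: closure() is called 2 times, each adding 15.
Step 3: n = 44 + 15 * 2 = 74

The answer is 74.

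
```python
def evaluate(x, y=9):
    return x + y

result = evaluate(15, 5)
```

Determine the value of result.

Step 1: evaluate(15, 5) overrides default y with 5.
Step 2: Returns 15 + 5 = 20.
Step 3: result = 20

The answer is 20.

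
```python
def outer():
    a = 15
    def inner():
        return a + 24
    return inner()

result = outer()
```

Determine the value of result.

Step 1: outer() defines a = 15.
Step 2: inner() reads a = 15 from enclosing scope, returns 15 + 24 = 39.
Step 3: result = 39

The answer is 39.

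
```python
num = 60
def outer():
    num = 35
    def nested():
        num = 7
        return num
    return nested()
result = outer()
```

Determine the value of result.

Step 1: Three scopes define num: global (60), outer (35), nested (7).
Step 2: nested() has its own local num = 7, which shadows both enclosing and global.
Step 3: result = 7 (local wins in LEGB)

The answer is 7.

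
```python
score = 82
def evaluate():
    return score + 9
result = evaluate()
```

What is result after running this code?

Step 1: score = 82 is defined globally.
Step 2: evaluate() looks up score from global scope = 82, then computes 82 + 9 = 91.
Step 3: result = 91

The answer is 91.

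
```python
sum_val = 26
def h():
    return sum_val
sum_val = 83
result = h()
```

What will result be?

Step 1: sum_val is first set to 26, then reassigned to 83.
Step 2: h() is called after the reassignment, so it looks up the current global sum_val = 83.
Step 3: result = 83

The answer is 83.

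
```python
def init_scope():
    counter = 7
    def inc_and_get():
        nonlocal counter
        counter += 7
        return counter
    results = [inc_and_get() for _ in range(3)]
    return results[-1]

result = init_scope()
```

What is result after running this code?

Step 1: counter = 7.
Step 2: Three calls to inc_and_get(), each adding 7.
Step 3: Last value = 7 + 7 * 3 = 28

The answer is 28.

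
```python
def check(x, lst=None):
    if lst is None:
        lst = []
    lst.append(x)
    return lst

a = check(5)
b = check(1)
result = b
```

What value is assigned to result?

Step 1: None default with guard creates a NEW list each call.
Step 2: a = [5] (fresh list). b = [1] (another fresh list).
Step 3: result = [1] (this is the fix for mutable default)

The answer is [1].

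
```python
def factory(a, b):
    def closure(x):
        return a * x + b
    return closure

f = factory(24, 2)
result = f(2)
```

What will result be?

Step 1: factory(24, 2) captures a = 24, b = 2.
Step 2: f(2) computes 24 * 2 + 2 = 50.
Step 3: result = 50

The answer is 50.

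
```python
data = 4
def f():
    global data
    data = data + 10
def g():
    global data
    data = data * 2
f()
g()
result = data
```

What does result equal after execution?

Step 1: data = 4.
Step 2: f() adds 10: data = 4 + 10 = 14.
Step 3: g() doubles: data = 14 * 2 = 28.
Step 4: result = 28

The answer is 28.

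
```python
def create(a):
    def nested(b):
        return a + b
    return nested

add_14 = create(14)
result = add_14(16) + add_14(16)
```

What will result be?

Step 1: add_14 captures a = 14.
Step 2: add_14(16) = 14 + 16 = 30, called twice.
Step 3: result = 30 + 30 = 60

The answer is 60.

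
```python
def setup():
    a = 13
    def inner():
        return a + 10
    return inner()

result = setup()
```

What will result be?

Step 1: setup() defines a = 13.
Step 2: inner() reads a = 13 from enclosing scope, returns 13 + 10 = 23.
Step 3: result = 23

The answer is 23.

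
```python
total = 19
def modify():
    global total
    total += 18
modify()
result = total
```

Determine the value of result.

Step 1: total = 19 globally.
Step 2: modify() modifies global total: total += 18 = 37.
Step 3: result = 37

The answer is 37.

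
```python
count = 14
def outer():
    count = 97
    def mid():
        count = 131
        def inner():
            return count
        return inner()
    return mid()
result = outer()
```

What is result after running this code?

Step 1: Three levels of shadowing: global 14, outer 97, mid 131.
Step 2: inner() finds count = 131 in enclosing mid() scope.
Step 3: result = 131

The answer is 131.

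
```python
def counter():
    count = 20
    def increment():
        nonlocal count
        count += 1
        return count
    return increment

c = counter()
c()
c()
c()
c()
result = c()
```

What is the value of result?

Step 1: counter() creates closure with count = 20.
Step 2: Each c() call increments count via nonlocal. After 5 calls: 20 + 5 = 25.
Step 3: result = 25

The answer is 25.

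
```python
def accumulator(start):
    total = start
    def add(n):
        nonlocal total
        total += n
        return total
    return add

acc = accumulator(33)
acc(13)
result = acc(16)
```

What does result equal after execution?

Step 1: accumulator(33) creates closure with total = 33.
Step 2: First acc(13): total = 33 + 13 = 46.
Step 3: Second acc(16): total = 46 + 16 = 62. result = 62

The answer is 62.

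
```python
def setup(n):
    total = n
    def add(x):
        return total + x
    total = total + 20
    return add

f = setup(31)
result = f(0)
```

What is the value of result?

Step 1: setup(31) sets total = 31, then total = 31 + 20 = 51.
Step 2: Closures capture by reference, so add sees total = 51.
Step 3: f(0) returns 51 + 0 = 51

The answer is 51.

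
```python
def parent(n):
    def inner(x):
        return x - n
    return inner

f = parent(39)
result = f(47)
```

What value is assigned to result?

Step 1: parent(39) creates a closure capturing n = 39.
Step 2: f(47) computes 47 - 39 = 8.
Step 3: result = 8

The answer is 8.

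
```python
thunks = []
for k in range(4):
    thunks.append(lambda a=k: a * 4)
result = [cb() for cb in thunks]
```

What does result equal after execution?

Step 1: Default arg a=k captures k at each iteration.
Step 2: thunks[k] has a defaulting to k, returns k * 4.
Step 3: result = [0, 4, 8, 12]

The answer is [0, 4, 8, 12].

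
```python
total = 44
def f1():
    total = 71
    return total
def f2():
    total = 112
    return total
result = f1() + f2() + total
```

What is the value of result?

Step 1: Each function shadows global total with its own local.
Step 2: f1() returns 71, f2() returns 112.
Step 3: Global total = 44 is unchanged. result = 71 + 112 + 44 = 227

The answer is 227.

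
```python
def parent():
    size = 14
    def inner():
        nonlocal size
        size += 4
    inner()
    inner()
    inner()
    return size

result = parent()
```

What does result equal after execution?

Step 1: size starts at 14.
Step 2: inner() is called 3 times, each adding 4.
Step 3: size = 14 + 4 * 3 = 26

The answer is 26.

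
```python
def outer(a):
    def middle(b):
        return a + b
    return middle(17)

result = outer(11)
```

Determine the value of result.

Step 1: outer(11) passes a = 11.
Step 2: middle(17) has b = 17, reads a = 11 from enclosing.
Step 3: result = 11 + 17 = 28

The answer is 28.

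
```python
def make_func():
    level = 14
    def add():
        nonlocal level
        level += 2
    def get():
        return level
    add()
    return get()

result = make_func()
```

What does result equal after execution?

Step 1: level = 14. add() modifies it via nonlocal, get() reads it.
Step 2: add() makes level = 14 + 2 = 16.
Step 3: get() returns 16. result = 16

The answer is 16.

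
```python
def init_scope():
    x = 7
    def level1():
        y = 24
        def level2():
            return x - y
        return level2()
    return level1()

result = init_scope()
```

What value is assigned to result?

Step 1: x = 7 in init_scope. y = 24 in level1.
Step 2: level2() reads x = 7 and y = 24 from enclosing scopes.
Step 3: result = 7 - 24 = -17

The answer is -17.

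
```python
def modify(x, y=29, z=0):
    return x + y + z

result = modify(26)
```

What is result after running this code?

Step 1: modify(26) uses defaults y = 29, z = 0.
Step 2: Returns 26 + 29 + 0 = 55.
Step 3: result = 55

The answer is 55.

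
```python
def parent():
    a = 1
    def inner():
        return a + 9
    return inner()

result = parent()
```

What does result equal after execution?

Step 1: parent() defines a = 1.
Step 2: inner() reads a = 1 from enclosing scope, returns 1 + 9 = 10.
Step 3: result = 10

The answer is 10.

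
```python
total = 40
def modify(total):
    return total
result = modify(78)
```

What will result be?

Step 1: Global total = 40.
Step 2: modify(78) takes parameter total = 78, which shadows the global.
Step 3: result = 78

The answer is 78.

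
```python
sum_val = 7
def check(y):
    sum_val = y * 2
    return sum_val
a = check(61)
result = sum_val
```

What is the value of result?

Step 1: Global sum_val = 7.
Step 2: check(61) creates local sum_val = 61 * 2 = 122.
Step 3: Global sum_val unchanged because no global keyword. result = 7

The answer is 7.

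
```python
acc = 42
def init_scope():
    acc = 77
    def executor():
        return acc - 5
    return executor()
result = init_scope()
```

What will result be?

Step 1: init_scope() shadows global acc with acc = 77.
Step 2: executor() finds acc = 77 in enclosing scope, computes 77 - 5 = 72.
Step 3: result = 72

The answer is 72.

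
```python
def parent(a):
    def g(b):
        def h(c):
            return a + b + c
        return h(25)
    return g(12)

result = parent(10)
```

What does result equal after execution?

Step 1: a = 10, b = 12, c = 25 across three nested scopes.
Step 2: h() accesses all three via LEGB rule.
Step 3: result = 10 + 12 + 25 = 47

The answer is 47.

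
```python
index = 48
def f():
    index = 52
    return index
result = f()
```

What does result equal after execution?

Step 1: Global index = 48.
Step 2: f() creates local index = 52, shadowing the global.
Step 3: Returns local index = 52. result = 52

The answer is 52.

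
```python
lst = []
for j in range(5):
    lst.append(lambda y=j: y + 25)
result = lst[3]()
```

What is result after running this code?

Step 1: Default argument y=j captures j's value at definition time.
Step 2: lst[3] was defined when j = 3, so y defaults to 3.
Step 3: result = 3 + 25 = 28 (default arg fixes the late binding issue)

The answer is 28.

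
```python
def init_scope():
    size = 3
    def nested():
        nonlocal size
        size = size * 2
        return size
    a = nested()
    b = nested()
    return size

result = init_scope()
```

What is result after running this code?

Step 1: size starts at 3.
Step 2: First nested(): size = 3 * 2 = 6.
Step 3: Second nested(): size = 6 * 2 = 12.
Step 4: result = 12

The answer is 12.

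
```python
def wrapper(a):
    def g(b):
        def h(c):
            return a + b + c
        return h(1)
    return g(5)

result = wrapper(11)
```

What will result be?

Step 1: a = 11, b = 5, c = 1 across three nested scopes.
Step 2: h() accesses all three via LEGB rule.
Step 3: result = 11 + 5 + 1 = 17

The answer is 17.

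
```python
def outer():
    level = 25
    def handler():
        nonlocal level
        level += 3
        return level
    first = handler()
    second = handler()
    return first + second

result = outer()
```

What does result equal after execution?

Step 1: level starts at 25.
Step 2: First call: level = 25 + 3 = 28, returns 28.
Step 3: Second call: level = 28 + 3 = 31, returns 31.
Step 4: result = 28 + 31 = 59

The answer is 59.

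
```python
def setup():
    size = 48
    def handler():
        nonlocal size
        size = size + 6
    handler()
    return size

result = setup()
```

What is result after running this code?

Step 1: setup() sets size = 48.
Step 2: handler() uses nonlocal to modify size in setup's scope: size = 48 + 6 = 54.
Step 3: setup() returns the modified size = 54

The answer is 54.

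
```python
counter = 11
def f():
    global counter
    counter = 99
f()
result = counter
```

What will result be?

Step 1: counter = 11 globally.
Step 2: f() declares global counter and sets it to 99.
Step 3: After f(), global counter = 99. result = 99

The answer is 99.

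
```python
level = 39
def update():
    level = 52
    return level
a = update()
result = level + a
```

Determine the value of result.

Step 1: Global level = 39. update() returns local level = 52.
Step 2: a = 52. Global level still = 39.
Step 3: result = 39 + 52 = 91

The answer is 91.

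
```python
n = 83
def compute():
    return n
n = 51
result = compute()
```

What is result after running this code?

Step 1: n is first set to 83, then reassigned to 51.
Step 2: compute() is called after the reassignment, so it looks up the current global n = 51.
Step 3: result = 51

The answer is 51.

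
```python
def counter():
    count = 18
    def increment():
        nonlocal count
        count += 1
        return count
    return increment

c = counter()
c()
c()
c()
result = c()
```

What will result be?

Step 1: counter() creates closure with count = 18.
Step 2: Each c() call increments count via nonlocal. After 4 calls: 18 + 4 = 22.
Step 3: result = 22

The answer is 22.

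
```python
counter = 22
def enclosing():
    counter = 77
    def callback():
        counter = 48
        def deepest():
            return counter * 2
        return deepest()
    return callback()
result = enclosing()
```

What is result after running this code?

Step 1: deepest() looks up counter through LEGB: not local, finds counter = 48 in enclosing callback().
Step 2: Returns 48 * 2 = 96.
Step 3: result = 96

The answer is 96.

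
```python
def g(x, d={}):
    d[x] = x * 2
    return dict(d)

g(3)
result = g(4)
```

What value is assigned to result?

Step 1: Mutable default dict is shared across calls.
Step 2: First call adds 3: 6. Second call adds 4: 8.
Step 3: result = {3: 6, 4: 8}

The answer is {3: 6, 4: 8}.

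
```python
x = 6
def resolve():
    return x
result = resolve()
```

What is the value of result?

Step 1: x = 6 is defined in the global scope.
Step 2: resolve() looks up x. No local x exists, so Python checks the global scope via LEGB rule and finds x = 6.
Step 3: result = 6

The answer is 6.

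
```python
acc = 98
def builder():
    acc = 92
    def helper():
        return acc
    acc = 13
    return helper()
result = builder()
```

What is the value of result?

Step 1: builder() sets acc = 92, then later acc = 13.
Step 2: helper() is called after acc is reassigned to 13. Closures capture variables by reference, not by value.
Step 3: result = 13

The answer is 13.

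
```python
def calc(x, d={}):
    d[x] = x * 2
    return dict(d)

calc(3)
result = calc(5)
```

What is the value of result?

Step 1: Mutable default dict is shared across calls.
Step 2: First call adds 3: 6. Second call adds 5: 10.
Step 3: result = {3: 6, 5: 10}

The answer is {3: 6, 5: 10}.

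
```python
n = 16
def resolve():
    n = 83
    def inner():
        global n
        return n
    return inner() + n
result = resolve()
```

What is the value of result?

Step 1: Global n = 16. resolve() shadows with local n = 83.
Step 2: inner() uses global keyword, so inner() returns global n = 16.
Step 3: resolve() returns 16 + 83 = 99

The answer is 99.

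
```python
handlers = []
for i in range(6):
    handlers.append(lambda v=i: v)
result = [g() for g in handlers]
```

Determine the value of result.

Step 1: Default arg v=i captures i at each iteration.
Step 2: Each lambda has its own default: 0, 1, ..., 5.
Step 3: result = [0, 1, 2, 3, 4, 5]

The answer is [0, 1, 2, 3, 4, 5].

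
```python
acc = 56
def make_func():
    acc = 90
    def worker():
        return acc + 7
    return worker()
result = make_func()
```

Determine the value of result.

Step 1: make_func() shadows global acc with acc = 90.
Step 2: worker() finds acc = 90 in enclosing scope, computes 90 + 7 = 97.
Step 3: result = 97

The answer is 97.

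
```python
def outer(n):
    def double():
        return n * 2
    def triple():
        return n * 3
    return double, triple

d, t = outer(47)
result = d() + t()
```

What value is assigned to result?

Step 1: Both closures capture the same n = 47.
Step 2: d() = 47 * 2 = 94, t() = 47 * 3 = 141.
Step 3: result = 94 + 141 = 235

The answer is 235.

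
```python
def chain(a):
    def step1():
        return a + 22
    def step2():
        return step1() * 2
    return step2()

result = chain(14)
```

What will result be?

Step 1: chain(14) captures a = 14.
Step 2: step2() calls step1() which returns 14 + 22 = 36.
Step 3: step2() returns 36 * 2 = 72

The answer is 72.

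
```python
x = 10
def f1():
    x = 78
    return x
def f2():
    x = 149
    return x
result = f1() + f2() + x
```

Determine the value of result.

Step 1: Each function shadows global x with its own local.
Step 2: f1() returns 78, f2() returns 149.
Step 3: Global x = 10 is unchanged. result = 78 + 149 + 10 = 237

The answer is 237.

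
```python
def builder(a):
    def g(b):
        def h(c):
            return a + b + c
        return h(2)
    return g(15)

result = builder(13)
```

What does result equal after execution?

Step 1: a = 13, b = 15, c = 2 across three nested scopes.
Step 2: h() accesses all three via LEGB rule.
Step 3: result = 13 + 15 + 2 = 30

The answer is 30.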